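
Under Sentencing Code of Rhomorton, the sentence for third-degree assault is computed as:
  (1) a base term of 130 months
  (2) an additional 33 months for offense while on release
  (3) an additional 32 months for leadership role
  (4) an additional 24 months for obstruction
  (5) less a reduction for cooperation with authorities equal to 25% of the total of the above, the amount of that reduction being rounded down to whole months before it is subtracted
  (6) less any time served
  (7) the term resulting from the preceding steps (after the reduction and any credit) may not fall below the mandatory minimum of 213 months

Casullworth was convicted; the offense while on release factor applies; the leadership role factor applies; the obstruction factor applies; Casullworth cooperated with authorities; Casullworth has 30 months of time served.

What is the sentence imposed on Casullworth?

213 months

Offense while on release enhancement: +33 months
Leadership role enhancement: +32 months
Obstruction enhancement: +24 months
Adjusted term: 130 months + 33 months + 32 months + 24 months = 219 months
Cooperation with authorities reduction: 25% of 219 months = 54 months (rounded down)
After reduction: 219 − 54 = 165 months
Less time served: 165 months − 30 months = 135 months
Minimum 213 months: 135 months is below the minimum → 213 months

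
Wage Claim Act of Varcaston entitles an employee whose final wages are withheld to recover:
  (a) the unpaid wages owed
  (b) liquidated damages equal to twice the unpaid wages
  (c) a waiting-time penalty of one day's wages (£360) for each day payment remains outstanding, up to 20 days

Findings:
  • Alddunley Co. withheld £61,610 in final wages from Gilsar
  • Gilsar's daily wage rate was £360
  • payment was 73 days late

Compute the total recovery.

£192,030

Doubled: 2 × £61,610 = £123,220
Penalty days: min(73, 20) = 20
Waiting-time penalty: 20 × £360 = £7,200
Total award: £61,610 + £123,220 + £7,200 = £192,030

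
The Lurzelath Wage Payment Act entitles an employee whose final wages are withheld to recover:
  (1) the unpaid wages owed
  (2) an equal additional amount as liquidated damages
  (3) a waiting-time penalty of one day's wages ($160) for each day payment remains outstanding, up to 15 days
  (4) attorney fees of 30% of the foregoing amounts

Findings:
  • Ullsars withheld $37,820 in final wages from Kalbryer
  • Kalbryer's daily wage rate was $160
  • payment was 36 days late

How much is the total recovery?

$101,452

Liquidated damages (equal amount): $37,820
Penalty days: min(36, 15) = 15
Waiting-time penalty: 15 × $160 = $2,400
Subtotal: $37,820 + $37,820 + $2,400 = $78,040
Attorney fees: 30% of $78,040 = $23,412
Total award: $78,040 + $23,412 = $101,452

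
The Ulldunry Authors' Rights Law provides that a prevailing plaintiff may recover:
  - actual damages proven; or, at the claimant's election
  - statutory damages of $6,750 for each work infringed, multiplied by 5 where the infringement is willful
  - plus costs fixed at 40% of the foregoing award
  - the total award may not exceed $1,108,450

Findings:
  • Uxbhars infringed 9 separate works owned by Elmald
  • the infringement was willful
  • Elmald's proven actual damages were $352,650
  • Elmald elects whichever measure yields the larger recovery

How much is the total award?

Statutory damages: 9 × $6,750 = $60,750
Multiplied by 5: 5 × $60,750 = $303,750
Greater of actual damages ($352,650) or enhanced statutory damages ($303,750): $352,650
Costs: 40% of $352,650 = $141,060
Award plus costs: $352,650 + $141,060 = $493,710
Cap at $1,108,450: $493,710 is within the cap, no reduction.

$493,710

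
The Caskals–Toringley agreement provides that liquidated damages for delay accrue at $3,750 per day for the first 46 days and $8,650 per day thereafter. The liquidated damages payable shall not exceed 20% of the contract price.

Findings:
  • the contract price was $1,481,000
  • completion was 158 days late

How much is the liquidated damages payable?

First 46 days: 46 × $3,750 = $172,500
Remaining days: (158 − 46) × $8,650 = $968,800
Accrued per-day damages: $172,500 + $968,800 = $1,141,300
Cap: 20% of $1,481,000 = $296,200
Cap at $296,200: $1,141,300 exceeds the cap → $296,200

$296,200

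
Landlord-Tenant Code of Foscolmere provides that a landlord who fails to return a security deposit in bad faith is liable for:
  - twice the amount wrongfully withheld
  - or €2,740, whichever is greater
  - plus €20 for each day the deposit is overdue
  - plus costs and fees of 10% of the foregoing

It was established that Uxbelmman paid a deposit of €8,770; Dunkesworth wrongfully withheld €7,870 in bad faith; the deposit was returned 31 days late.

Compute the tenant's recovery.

€17,996

Doubled: 2 × €7,870 = €15,740
Minimum €2,740: €15,740 meets the minimum, no increase.
Late-return penalty: 31 × €20 = €620
Damages plus late penalty: €15,740 + €620 = €16,360
Costs and fees: 10% of €16,360 = €1,636
Total recovery: €16,360 + €1,636 = €17,996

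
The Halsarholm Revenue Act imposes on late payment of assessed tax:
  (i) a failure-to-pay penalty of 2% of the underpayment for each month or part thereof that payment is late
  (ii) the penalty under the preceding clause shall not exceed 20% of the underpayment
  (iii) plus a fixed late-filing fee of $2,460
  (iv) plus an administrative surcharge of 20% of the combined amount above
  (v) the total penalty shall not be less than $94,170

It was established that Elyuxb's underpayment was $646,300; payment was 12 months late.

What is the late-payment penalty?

Accrued rate: 2% × 12 = 24%, capped at 20% → 20%
Failure-to-pay penalty: 20% of $646,300 = $129,260
Penalty before surcharge: $129,260 + $2,460 = $131,720
Administrative surcharge: 20% of $131,720 = $26,344
Total penalty: $131,720 + $26,344 = $158,064
Minimum $94,170: $158,064 meets the minimum, no increase.

Penalty: $158,064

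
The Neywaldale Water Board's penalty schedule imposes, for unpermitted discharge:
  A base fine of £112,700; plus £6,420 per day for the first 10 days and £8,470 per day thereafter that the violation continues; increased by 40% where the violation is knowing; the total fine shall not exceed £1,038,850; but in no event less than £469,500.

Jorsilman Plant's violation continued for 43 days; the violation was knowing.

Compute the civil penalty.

£638,974

First 10 days: 10 × £6,420 = £64,200
Remaining days: (43 − 10) × £8,470 = £279,510
Per-day component: £64,200 + £279,510 = £343,710
Base plus per-day: £112,700 + £343,710 = £456,410
Enhancement: 40% of £456,410 = £182,564
Enhanced fine: £456,410 + £182,564 = £638,974
Cap at £1,038,850: £638,974 is within the cap, no reduction.
Minimum £469,500: £638,974 meets the minimum, no increase.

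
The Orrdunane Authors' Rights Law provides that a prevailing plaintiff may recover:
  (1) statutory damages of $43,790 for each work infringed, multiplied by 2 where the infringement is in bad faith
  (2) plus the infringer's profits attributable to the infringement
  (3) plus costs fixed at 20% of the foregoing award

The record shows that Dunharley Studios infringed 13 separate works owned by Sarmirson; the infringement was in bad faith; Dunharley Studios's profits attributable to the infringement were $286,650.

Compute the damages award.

Statutory damages: 13 × $43,790 = $569,270
Doubled: 2 × $569,270 = $1,138,540
Combined award: $1,138,540 + $286,650 = $1,425,190
Costs: 20% of $1,425,190 = $285,038
Award plus costs: $1,425,190 + $285,038 = $1,710,228

$1,710,228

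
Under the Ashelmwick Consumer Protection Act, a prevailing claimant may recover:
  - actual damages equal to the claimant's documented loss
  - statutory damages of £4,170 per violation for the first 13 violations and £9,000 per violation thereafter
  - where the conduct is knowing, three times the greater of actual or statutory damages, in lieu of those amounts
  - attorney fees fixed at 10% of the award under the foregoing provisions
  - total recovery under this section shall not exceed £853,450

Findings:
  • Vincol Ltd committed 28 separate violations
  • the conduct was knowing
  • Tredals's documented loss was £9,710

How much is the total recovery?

£624,393

First 13 violations: 13 × £4,170 = £54,210
Remaining violations: (28 − 13) × £9,000 = £135,000
Statutory damages: £54,210 + £135,000 = £189,210
Greater of actual damages (£9,710) or statutory damages (£189,210): £189,210
Trebled: 3 × £189,210 = £567,630
Attorney fees: 10% of £567,630 = £56,763
Total before cap: £567,630 + £56,763 = £624,393
Cap at £853,450: £624,393 is within the cap, no reduction.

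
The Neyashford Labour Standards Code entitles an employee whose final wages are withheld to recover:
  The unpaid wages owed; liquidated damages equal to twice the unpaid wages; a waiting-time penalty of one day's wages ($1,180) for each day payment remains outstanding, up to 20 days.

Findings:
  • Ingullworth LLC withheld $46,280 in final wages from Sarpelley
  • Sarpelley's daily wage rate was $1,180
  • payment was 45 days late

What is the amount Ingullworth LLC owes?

Total award: $162,440

Doubled: 2 × $46,280 = $92,560
Penalty days: min(45, 20) = 20
Waiting-time penalty: 20 × $1,180 = $23,600
Total award: $46,280 + $92,560 + $23,600 = $162,440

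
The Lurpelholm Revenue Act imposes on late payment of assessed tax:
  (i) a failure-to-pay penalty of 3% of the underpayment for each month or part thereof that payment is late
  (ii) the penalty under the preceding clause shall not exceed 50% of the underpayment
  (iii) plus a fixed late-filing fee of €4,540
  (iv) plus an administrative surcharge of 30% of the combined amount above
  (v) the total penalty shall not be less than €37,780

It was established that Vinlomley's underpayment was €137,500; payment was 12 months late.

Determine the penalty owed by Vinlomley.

€70,252

Accrued rate: 3% × 12 = 36%, capped at 50% → 36%
Failure-to-pay penalty: 36% of €137,500 = €49,500
Penalty before surcharge: €49,500 + €4,540 = €54,040
Administrative surcharge: 30% of €54,040 = €16,212
Total penalty: €54,040 + €16,212 = €70,252
Minimum €37,780: €70,252 meets the minimum, no increase.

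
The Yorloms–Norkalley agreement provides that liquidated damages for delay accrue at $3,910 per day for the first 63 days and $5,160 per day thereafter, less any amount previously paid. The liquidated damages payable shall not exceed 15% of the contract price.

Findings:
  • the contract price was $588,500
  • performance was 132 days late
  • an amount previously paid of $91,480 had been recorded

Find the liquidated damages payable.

First 63 days: 63 × $3,910 = $246,330
Remaining days: (132 − 63) × $5,160 = $356,040
Accrued per-day damages: $246,330 + $356,040 = $602,370
Less amount previously paid: $602,370 − $91,480 = $510,890
Cap: 15% of $588,500 = $88,275
Cap at $88,275: $510,890 exceeds the cap → $88,275

$88,275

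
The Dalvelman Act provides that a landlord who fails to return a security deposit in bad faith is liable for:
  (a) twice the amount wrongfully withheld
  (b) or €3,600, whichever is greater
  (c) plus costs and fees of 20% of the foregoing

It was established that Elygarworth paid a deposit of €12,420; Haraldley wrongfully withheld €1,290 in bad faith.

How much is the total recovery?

€4,320

Doubled: 2 × €1,290 = €2,580
Minimum €3,600: €2,580 is below the minimum → €3,600
Costs and fees: 20% of €3,600 = €720
Total recovery: €3,600 + €720 = €4,320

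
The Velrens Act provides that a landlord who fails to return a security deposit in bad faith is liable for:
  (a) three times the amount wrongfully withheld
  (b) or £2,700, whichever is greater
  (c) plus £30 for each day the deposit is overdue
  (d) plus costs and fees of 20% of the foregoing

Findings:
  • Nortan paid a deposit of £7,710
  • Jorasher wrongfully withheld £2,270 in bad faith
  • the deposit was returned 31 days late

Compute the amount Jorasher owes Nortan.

Trebled: 3 × £2,270 = £6,810
Minimum £2,700: £6,810 meets the minimum, no increase.
Late-return penalty: 31 × £30 = £930
Damages plus late penalty: £6,810 + £930 = £7,740
Costs and fees: 20% of £7,740 = £1,548
Total recovery: £7,740 + £1,548 = £9,288

Recovery: £9,288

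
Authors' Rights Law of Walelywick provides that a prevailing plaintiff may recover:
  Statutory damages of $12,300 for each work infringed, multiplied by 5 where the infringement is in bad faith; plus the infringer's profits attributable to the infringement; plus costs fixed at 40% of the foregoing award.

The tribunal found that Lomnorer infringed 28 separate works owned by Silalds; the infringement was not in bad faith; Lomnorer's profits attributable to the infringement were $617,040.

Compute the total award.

$1,346,016

Statutory damages: 28 × $12,300 = $344,400
Infringement not in bad faith: no ×5 enhancement.
Combined award: $344,400 + $617,040 = $961,440
Costs: 40% of $961,440 = $384,576
Award plus costs: $961,440 + $384,576 = $1,346,016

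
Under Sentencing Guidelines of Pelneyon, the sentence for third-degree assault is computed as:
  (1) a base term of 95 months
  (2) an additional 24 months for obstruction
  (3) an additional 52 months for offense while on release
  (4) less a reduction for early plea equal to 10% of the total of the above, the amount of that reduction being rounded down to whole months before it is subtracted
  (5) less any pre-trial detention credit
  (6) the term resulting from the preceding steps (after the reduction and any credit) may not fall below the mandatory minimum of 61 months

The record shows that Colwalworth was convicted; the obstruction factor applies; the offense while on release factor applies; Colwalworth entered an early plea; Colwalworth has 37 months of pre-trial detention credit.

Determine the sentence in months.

117 months

Obstruction enhancement: +24 months
Offense while on release enhancement: +52 months
Adjusted term: 95 months + 24 months + 52 months = 171 months
Early plea reduction: 10% of 171 months = 17 months (rounded down)
After reduction: 171 − 17 = 154 months
Less pre-trial detention credit: 154 months − 37 months = 117 months
Minimum 61 months: 117 months meets the minimum, no increase.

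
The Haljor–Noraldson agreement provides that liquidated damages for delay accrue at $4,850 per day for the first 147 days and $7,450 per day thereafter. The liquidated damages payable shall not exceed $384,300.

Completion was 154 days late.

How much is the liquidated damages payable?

$384,300

First 147 days: 147 × $4,850 = $712,950
Remaining days: (154 − 147) × $7,450 = $52,150
Accrued per-day damages: $712,950 + $52,150 = $765,100
Cap at $384,300: $765,100 exceeds the cap → $384,300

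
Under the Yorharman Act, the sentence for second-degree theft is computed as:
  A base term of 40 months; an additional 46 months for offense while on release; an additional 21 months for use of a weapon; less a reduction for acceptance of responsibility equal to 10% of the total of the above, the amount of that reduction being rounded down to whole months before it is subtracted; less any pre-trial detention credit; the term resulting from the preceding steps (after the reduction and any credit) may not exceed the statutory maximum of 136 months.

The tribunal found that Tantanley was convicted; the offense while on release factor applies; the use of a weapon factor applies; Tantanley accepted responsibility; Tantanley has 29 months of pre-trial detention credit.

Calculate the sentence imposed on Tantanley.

Sentence: 68 months

Offense while on release enhancement: +46 months
Use of a weapon enhancement: +21 months
Adjusted term: 40 months + 46 months + 21 months = 107 months
Acceptance of responsibility reduction: 10% of 107 months = 10 months (rounded down)
After reduction: 107 − 10 = 97 months
Less pre-trial detention credit: 97 months − 29 months = 68 months
Cap at 136 months: 68 months is within the cap, no reduction.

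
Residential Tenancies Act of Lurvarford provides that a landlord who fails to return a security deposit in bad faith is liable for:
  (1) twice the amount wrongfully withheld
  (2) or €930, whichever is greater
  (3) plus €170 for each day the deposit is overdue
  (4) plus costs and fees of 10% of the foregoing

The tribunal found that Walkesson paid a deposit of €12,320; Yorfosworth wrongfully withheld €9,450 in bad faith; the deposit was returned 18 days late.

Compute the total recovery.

€24,156

Doubled: 2 × €9,450 = €18,900
Minimum €930: €18,900 meets the minimum, no increase.
Late-return penalty: 18 × €170 = €3,060
Damages plus late penalty: €18,900 + €3,060 = €21,960
Costs and fees: 10% of €21,960 = €2,196
Total recovery: €21,960 + €2,196 = €24,156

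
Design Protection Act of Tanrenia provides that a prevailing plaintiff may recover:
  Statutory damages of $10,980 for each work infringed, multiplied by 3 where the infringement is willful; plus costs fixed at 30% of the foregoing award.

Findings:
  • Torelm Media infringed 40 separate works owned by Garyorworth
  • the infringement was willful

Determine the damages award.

$1,712,880

Statutory damages: 40 × $10,980 = $439,200
Trebled: 3 × $439,200 = $1,317,600
Costs: 30% of $1,317,600 = $395,280
Award plus costs: $1,317,600 + $395,280 = $1,712,880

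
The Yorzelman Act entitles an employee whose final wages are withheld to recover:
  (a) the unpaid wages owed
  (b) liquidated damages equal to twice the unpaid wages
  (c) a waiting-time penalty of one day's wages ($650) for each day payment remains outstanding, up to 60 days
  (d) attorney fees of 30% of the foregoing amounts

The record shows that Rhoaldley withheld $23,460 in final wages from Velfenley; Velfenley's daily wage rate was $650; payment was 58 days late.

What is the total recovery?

Doubled: 2 × $23,460 = $46,920
Penalty days: min(58, 60) = 58
Waiting-time penalty: 58 × $650 = $37,700
Subtotal: $23,460 + $46,920 + $37,700 = $108,080
Attorney fees: 30% of $108,080 = $32,424
Total award: $108,080 + $32,424 = $140,504

$140,504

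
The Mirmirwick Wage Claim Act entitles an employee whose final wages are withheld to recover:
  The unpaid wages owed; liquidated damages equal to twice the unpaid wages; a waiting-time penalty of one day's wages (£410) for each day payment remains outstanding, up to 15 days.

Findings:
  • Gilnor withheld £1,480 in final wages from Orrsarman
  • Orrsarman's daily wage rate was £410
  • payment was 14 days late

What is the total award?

£10,180

Doubled: 2 × £1,480 = £2,960
Penalty days: min(14, 15) = 14
Waiting-time penalty: 14 × £410 = £5,740
Total award: £1,480 + £2,960 + £5,740 = £10,180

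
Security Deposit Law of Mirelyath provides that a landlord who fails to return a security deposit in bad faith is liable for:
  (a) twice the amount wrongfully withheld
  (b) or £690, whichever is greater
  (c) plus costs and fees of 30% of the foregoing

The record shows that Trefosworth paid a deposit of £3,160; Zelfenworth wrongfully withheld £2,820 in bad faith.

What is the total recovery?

£7,332

Doubled: 2 × £2,820 = £5,640
Minimum £690: £5,640 meets the minimum, no increase.
Costs and fees: 30% of £5,640 = £1,692
Total recovery: £5,640 + £1,692 = £7,332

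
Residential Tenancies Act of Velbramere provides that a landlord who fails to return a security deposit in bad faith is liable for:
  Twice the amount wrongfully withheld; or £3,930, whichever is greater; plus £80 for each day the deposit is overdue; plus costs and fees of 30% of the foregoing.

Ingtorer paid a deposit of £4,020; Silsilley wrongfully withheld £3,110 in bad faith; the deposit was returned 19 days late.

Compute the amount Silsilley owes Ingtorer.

Doubled: 2 × £3,110 = £6,220
Minimum £3,930: £6,220 meets the minimum, no increase.
Late-return penalty: 19 × £80 = £1,520
Damages plus late penalty: £6,220 + £1,520 = £7,740
Costs and fees: 30% of £7,740 = £2,322
Total recovery: £7,740 + £2,322 = £10,062

£10,062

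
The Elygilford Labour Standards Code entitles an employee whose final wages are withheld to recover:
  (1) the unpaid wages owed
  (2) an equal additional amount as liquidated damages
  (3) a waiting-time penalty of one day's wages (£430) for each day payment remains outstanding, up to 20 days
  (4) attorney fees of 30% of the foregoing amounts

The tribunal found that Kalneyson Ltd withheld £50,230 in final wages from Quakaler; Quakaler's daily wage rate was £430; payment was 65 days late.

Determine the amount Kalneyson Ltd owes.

Liquidated damages (equal amount): £50,230
Penalty days: min(65, 20) = 20
Waiting-time penalty: 20 × £430 = £8,600
Subtotal: £50,230 + £50,230 + £8,600 = £109,060
Attorney fees: 30% of £109,060 = £32,718
Total award: £109,060 + £32,718 = £141,778

£141,778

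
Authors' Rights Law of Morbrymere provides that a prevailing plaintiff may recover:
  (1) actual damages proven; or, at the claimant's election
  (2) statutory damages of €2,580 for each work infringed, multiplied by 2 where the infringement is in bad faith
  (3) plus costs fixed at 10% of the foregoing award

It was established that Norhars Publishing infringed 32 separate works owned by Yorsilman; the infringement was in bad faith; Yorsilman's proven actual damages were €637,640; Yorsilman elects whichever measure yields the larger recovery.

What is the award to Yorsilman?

Statutory damages: 32 × €2,580 = €82,560
Doubled: 2 × €82,560 = €165,120
Greater of actual damages (€637,640) or enhanced statutory damages (€165,120): €637,640
Costs: 10% of €637,640 = €63,764
Award plus costs: €637,640 + €63,764 = €701,404

Award: €701,404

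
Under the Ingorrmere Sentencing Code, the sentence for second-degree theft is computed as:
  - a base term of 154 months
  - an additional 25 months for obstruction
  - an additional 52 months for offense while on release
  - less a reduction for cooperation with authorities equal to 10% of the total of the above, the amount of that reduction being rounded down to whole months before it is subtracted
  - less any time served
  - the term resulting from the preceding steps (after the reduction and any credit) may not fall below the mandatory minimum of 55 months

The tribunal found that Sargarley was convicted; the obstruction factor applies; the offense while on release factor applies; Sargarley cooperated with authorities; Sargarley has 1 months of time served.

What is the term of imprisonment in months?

Obstruction enhancement: +25 months
Offense while on release enhancement: +52 months
Adjusted term: 154 months + 25 months + 52 months = 231 months
Cooperation with authorities reduction: 10% of 231 months = 23 months (rounded down)
After reduction: 231 − 23 = 208 months
Less time served: 208 months − 1 months = 207 months
Minimum 55 months: 207 months meets the minimum, no increase.

207 months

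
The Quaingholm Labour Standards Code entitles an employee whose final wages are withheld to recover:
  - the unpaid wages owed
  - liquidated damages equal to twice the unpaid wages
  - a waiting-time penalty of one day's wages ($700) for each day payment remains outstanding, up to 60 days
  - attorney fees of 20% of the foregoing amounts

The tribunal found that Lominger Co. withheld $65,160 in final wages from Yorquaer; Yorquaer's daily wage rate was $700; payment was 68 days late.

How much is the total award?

Doubled: 2 × $65,160 = $130,320
Penalty days: min(68, 60) = 60
Waiting-time penalty: 60 × $700 = $42,000
Subtotal: $65,160 + $130,320 + $42,000 = $237,480
Attorney fees: 20% of $237,480 = $47,496
Total award: $237,480 + $47,496 = $284,976

Total award: $284,976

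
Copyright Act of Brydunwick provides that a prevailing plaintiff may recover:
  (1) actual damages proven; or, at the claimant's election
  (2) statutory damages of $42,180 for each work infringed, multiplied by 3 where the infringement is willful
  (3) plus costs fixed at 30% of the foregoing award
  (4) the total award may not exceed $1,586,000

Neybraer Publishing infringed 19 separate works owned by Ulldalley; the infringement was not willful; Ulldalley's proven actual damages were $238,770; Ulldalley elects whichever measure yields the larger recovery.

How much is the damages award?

Statutory damages: 19 × $42,180 = $801,420
Infringement not willful: no ×3 enhancement.
Greater of actual damages ($238,770) or statutory damages ($801,420): $801,420
Costs: 30% of $801,420 = $240,426
Award plus costs: $801,420 + $240,426 = $1,041,846
Cap at $1,586,000: $1,041,846 is within the cap, no reduction.

$1,041,846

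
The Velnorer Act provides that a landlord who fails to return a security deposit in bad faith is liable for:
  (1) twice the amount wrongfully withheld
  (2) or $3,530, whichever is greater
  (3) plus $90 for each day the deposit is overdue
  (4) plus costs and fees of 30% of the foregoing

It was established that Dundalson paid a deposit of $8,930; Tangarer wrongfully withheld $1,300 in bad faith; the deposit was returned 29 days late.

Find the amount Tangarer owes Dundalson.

Doubled: 2 × $1,300 = $2,600
Minimum $3,530: $2,600 is below the minimum → $3,530
Late-return penalty: 29 × $90 = $2,610
Damages plus late penalty: $3,530 + $2,610 = $6,140
Costs and fees: 30% of $6,140 = $1,842
Total recovery: $6,140 + $1,842 = $7,982

$7,982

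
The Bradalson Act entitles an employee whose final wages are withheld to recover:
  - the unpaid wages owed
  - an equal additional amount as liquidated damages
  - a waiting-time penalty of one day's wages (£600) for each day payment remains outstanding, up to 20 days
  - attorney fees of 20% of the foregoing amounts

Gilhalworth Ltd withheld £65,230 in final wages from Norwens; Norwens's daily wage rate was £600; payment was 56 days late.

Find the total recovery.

Liquidated damages (equal amount): £65,230
Penalty days: min(56, 20) = 20
Waiting-time penalty: 20 × £600 = £12,000
Subtotal: £65,230 + £65,230 + £12,000 = £142,460
Attorney fees: 20% of £142,460 = £28,492
Total award: £142,460 + £28,492 = £170,952

£170,952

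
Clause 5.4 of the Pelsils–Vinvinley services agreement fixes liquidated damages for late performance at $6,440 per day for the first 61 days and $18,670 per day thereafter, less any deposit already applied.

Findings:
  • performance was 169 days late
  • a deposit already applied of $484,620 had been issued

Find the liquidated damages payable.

$1,924,580

First 61 days: 61 × $6,440 = $392,840
Remaining days: (169 − 61) × $18,670 = $2,016,360
Accrued per-day damages: $392,840 + $2,016,360 = $2,409,200
Less deposit already applied: $2,409,200 − $484,620 = $1,924,580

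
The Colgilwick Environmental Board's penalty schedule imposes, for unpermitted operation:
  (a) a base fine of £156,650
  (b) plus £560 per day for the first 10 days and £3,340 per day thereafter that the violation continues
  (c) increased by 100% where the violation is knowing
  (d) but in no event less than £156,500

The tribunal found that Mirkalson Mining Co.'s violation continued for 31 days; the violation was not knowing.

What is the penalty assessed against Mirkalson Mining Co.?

£232,390

First 10 days: 10 × £560 = £5,600
Remaining days: (31 − 10) × £3,340 = £70,140
Per-day component: £5,600 + £70,140 = £75,740
Base plus per-day: £156,650 + £75,740 = £232,390
The violation was not knowing: no 100% increase.
Minimum £156,500: £232,390 meets the minimum, no increase.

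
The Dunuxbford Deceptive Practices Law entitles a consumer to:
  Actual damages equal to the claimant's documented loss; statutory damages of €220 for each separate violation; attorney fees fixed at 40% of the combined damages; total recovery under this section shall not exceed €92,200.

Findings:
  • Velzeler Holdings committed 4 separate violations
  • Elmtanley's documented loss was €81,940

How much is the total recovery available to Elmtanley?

€92,200

Statutory damages: 4 × €220 = €880
Combined damages: €81,940 + €880 = €82,820
Attorney fees: 40% of €82,820 = €33,128
Total before cap: €82,820 + €33,128 = €115,948
Cap at €92,200: €115,948 exceeds the cap → €92,200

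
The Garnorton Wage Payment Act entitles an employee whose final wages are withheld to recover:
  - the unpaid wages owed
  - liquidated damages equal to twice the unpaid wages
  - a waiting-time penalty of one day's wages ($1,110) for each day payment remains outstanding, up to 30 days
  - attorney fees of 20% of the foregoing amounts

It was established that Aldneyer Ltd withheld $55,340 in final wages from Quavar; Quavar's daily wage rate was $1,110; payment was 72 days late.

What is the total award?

Doubled: 2 × $55,340 = $110,680
Penalty days: min(72, 30) = 30
Waiting-time penalty: 30 × $1,110 = $33,300
Subtotal: $55,340 + $110,680 + $33,300 = $199,320
Attorney fees: 20% of $199,320 = $39,864
Total award: $199,320 + $39,864 = $239,184

$239,184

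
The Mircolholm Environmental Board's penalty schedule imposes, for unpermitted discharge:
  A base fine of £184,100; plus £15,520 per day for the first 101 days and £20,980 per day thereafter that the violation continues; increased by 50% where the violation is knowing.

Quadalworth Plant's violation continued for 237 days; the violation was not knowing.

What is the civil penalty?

£4,604,900

First 101 days: 101 × £15,520 = £1,567,520
Remaining days: (237 − 101) × £20,980 = £2,853,280
Per-day component: £1,567,520 + £2,853,280 = £4,420,800
Base plus per-day: £184,100 + £4,420,800 = £4,604,900
The violation was not knowing: no 50% increase.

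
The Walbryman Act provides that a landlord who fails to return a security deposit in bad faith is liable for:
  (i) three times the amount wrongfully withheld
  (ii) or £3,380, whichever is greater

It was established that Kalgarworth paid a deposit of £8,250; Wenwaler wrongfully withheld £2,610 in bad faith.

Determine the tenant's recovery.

Trebled: 3 × £2,610 = £7,830
Minimum £3,380: £7,830 meets the minimum, no increase.

Recovery: £7,830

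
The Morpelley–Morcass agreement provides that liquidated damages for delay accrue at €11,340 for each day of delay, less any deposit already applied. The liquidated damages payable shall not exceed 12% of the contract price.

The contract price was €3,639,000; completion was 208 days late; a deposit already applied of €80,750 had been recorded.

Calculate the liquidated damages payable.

€436,680

Per-day damages: 208 × €11,340 = €2,358,720
Less deposit already applied: €2,358,720 − €80,750 = €2,277,970
Cap: 12% of €3,639,000 = €436,680
Cap at €436,680: €2,277,970 exceeds the cap → €436,680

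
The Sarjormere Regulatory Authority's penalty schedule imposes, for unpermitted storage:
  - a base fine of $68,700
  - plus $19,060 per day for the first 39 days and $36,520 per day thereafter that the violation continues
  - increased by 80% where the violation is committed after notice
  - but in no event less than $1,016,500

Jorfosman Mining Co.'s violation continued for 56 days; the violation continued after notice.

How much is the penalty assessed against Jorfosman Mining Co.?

First 39 days: 39 × $19,060 = $743,340
Remaining days: (56 − 39) × $36,520 = $620,840
Per-day component: $743,340 + $620,840 = $1,364,180
Base plus per-day: $68,700 + $1,364,180 = $1,432,880
Enhancement: 80% of $1,432,880 = $1,146,304
Enhanced fine: $1,432,880 + $1,146,304 = $2,579,184
Minimum $1,016,500: $2,579,184 meets the minimum, no increase.

$2,579,184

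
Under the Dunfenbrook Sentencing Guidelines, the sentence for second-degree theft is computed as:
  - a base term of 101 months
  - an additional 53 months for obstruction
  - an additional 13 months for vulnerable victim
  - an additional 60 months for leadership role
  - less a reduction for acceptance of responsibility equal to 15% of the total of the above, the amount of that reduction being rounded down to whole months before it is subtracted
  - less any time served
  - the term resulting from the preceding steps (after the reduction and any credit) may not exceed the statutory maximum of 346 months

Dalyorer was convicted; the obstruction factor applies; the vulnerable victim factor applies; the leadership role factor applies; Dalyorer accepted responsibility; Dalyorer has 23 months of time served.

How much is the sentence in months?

Obstruction enhancement: +53 months
Vulnerable victim enhancement: +13 months
Leadership role enhancement: +60 months
Adjusted term: 101 months + 53 months + 13 months + 60 months = 227 months
Acceptance of responsibility reduction: 15% of 227 months = 34 months (rounded down)
After reduction: 227 − 34 = 193 months
Less time served: 193 months − 23 months = 170 months
Cap at 346 months: 170 months is within the cap, no reduction.

Sentence: 170 months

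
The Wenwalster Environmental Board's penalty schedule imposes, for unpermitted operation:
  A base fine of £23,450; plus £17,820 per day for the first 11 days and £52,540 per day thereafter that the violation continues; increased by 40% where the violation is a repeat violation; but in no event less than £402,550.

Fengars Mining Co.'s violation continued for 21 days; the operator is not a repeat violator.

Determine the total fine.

First 11 days: 11 × £17,820 = £196,020
Remaining days: (21 − 11) × £52,540 = £525,400
Per-day component: £196,020 + £525,400 = £721,420
Base plus per-day: £23,450 + £721,420 = £744,870
The operator is not a repeat violator: no 40% increase.
Minimum £402,550: £744,870 meets the minimum, no increase.

£744,870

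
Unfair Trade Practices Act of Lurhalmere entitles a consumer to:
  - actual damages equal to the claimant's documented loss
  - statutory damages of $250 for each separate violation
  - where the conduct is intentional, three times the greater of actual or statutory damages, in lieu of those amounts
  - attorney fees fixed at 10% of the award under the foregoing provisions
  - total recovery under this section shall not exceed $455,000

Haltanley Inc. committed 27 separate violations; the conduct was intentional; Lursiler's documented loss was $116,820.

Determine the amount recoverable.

Statutory damages: 27 × $250 = $6,750
Greater of actual damages ($116,820) or statutory damages ($6,750): $116,820
Trebled: 3 × $116,820 = $350,460
Attorney fees: 10% of $350,460 = $35,046
Total before cap: $350,460 + $35,046 = $385,506
Cap at $455,000: $385,506 is within the cap, no reduction.

$385,506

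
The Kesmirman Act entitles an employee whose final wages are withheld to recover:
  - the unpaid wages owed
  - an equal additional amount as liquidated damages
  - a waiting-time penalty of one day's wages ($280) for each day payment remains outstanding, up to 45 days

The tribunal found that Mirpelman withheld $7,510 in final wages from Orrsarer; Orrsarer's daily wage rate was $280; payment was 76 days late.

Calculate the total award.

$27,620

Liquidated damages (equal amount): $7,510
Penalty days: min(76, 45) = 45
Waiting-time penalty: 45 × $280 = $12,600
Total award: $7,510 + $7,510 + $12,600 = $27,620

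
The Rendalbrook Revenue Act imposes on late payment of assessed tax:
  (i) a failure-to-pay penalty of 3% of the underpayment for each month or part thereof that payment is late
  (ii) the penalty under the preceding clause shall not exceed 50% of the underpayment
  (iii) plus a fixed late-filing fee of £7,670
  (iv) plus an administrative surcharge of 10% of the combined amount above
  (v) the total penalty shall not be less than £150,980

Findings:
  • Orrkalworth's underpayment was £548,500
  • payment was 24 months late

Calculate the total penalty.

Accrued rate: 3% × 24 = 72%, capped at 50% → 50%
Failure-to-pay penalty: 50% of £548,500 = £274,250
Penalty before surcharge: £274,250 + £7,670 = £281,920
Administrative surcharge: 10% of £281,920 = £28,192
Total penalty: £281,920 + £28,192 = £310,112
Minimum £150,980: £310,112 meets the minimum, no increase.

Penalty: £310,112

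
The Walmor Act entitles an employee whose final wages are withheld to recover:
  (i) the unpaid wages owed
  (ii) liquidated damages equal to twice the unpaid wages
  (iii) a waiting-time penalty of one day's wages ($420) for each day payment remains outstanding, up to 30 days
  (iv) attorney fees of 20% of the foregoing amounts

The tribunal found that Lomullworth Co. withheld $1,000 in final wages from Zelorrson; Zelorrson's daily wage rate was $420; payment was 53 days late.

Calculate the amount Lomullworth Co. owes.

$18,720

Doubled: 2 × $1,000 = $2,000
Penalty days: min(53, 30) = 30
Waiting-time penalty: 30 × $420 = $12,600
Subtotal: $1,000 + $2,000 + $12,600 = $15,600
Attorney fees: 20% of $15,600 = $3,120
Total award: $15,600 + $3,120 = $18,720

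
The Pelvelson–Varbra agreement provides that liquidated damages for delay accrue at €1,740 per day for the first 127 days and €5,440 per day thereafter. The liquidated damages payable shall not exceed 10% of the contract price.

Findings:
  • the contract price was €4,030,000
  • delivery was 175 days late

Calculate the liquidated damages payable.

First 127 days: 127 × €1,740 = €220,980
Remaining days: (175 − 127) × €5,440 = €261,120
Accrued per-day damages: €220,980 + €261,120 = €482,100
Cap: 10% of €4,030,000 = €403,000
Cap at €403,000: €482,100 exceeds the cap → €403,000

Liquidated damages: €403,000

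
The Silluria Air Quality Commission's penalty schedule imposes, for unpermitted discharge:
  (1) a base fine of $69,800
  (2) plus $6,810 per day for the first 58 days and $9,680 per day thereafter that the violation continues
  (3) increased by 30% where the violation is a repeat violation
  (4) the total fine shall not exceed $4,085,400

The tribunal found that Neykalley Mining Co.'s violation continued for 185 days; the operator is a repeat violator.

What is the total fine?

$2,202,382

First 58 days: 58 × $6,810 = $394,980
Remaining days: (185 − 58) × $9,680 = $1,229,360
Per-day component: $394,980 + $1,229,360 = $1,624,340
Base plus per-day: $69,800 + $1,624,340 = $1,694,140
Enhancement: 30% of $1,694,140 = $508,242
Enhanced fine: $1,694,140 + $508,242 = $2,202,382
Cap at $4,085,400: $2,202,382 is within the cap, no reduction.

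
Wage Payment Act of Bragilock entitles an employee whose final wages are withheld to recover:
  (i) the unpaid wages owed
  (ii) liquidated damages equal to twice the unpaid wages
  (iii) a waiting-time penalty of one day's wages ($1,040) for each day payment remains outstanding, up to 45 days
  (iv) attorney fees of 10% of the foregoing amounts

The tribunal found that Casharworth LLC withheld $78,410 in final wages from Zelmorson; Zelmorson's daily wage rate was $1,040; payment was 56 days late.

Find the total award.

Total award: $310,233

Doubled: 2 × $78,410 = $156,820
Penalty days: min(56, 45) = 45
Waiting-time penalty: 45 × $1,040 = $46,800
Subtotal: $78,410 + $156,820 + $46,800 = $282,030
Attorney fees: 10% of $282,030 = $28,203
Total award: $282,030 + $28,203 = $310,233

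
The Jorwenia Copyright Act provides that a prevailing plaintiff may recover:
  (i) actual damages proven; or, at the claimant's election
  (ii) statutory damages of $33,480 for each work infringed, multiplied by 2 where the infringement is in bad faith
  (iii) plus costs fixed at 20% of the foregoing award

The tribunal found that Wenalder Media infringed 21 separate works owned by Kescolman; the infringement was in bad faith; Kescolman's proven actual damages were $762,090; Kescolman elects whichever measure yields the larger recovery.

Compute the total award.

Statutory damages: 21 × $33,480 = $703,080
Doubled: 2 × $703,080 = $1,406,160
Greater of actual damages ($762,090) or enhanced statutory damages ($1,406,160): $1,406,160
Costs: 20% of $1,406,160 = $281,232
Award plus costs: $1,406,160 + $281,232 = $1,687,392

$1,687,392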